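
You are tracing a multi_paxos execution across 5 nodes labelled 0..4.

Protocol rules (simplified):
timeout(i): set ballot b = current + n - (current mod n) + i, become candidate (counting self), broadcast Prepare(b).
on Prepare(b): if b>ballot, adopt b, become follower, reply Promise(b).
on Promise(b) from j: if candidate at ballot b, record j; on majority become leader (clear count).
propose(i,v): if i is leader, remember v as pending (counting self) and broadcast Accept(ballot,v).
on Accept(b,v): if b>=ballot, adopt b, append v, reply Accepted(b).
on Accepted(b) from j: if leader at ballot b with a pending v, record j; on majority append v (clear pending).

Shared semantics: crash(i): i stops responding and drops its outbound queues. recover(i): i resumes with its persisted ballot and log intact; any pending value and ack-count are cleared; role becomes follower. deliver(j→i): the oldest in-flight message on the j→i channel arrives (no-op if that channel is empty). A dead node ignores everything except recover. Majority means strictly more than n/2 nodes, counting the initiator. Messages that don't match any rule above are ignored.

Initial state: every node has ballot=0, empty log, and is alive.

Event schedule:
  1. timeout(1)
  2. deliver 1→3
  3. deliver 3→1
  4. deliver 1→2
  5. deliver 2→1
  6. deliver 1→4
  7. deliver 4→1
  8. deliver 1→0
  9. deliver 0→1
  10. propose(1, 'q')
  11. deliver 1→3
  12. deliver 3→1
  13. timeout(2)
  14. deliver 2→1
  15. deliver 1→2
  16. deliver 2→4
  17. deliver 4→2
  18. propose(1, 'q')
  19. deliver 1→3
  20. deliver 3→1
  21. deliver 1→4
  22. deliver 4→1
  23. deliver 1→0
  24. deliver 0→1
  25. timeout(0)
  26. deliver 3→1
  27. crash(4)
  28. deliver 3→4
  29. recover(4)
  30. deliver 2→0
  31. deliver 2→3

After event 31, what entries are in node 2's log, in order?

after 1 — timeout(1): n1:cand/b6/[-]
after 2 — deliver 1→3: n3:foll/b6/[-]
after 3 — deliver 3→1: ·
after 4 — deliver 1→2: n2:foll/b6/[-]
after 5 — deliver 2→1: n1:lead/b6/[-]
after 6 — deliver 1→4: n4:foll/b6/[-]
after 7 — deliver 4→1: ·
after 8 — deliver 1→0: n0:foll/b6/[-]
after 9 — deliver 0→1: ·
after 10 — propose(1,'q'): ·
after 11 — deliver 1→3: n3:foll/b6/[q]
after 12 — deliver 3→1: ·
after 13 — timeout(2): n2:cand/b12/[-]
after 14 — deliver 2→1: n1:foll/b12/[-]
after 15 — deliver 1→2: ·
after 16 — deliver 2→4: n4:foll/b12/[-]
after 17 — deliver 4→2: ·
after 18 — propose(1,'q'): ·
after 19 — deliver 1→3: ·
after 20 — deliver 3→1: ·
after 21 — deliver 1→4: ·
after 22 — deliver 4→1: ·
after 23 — deliver 1→0: n0:foll/b6/[q]
after 24 — deliver 0→1: ·
after 25 — timeout(0): n0:cand/b10/[q]
after 26 — deliver 3→1: ·
after 27 — crash(4): n4:✗foll/b12/[-]
after 28 — deliver 3→4: ·
after 29 — recover(4): n4:foll/b12/[-]
after 30 — deliver 2→0: n0:foll/b12/[q]
after 31 — deliver 2→3: n3:foll/b12/[q]

empty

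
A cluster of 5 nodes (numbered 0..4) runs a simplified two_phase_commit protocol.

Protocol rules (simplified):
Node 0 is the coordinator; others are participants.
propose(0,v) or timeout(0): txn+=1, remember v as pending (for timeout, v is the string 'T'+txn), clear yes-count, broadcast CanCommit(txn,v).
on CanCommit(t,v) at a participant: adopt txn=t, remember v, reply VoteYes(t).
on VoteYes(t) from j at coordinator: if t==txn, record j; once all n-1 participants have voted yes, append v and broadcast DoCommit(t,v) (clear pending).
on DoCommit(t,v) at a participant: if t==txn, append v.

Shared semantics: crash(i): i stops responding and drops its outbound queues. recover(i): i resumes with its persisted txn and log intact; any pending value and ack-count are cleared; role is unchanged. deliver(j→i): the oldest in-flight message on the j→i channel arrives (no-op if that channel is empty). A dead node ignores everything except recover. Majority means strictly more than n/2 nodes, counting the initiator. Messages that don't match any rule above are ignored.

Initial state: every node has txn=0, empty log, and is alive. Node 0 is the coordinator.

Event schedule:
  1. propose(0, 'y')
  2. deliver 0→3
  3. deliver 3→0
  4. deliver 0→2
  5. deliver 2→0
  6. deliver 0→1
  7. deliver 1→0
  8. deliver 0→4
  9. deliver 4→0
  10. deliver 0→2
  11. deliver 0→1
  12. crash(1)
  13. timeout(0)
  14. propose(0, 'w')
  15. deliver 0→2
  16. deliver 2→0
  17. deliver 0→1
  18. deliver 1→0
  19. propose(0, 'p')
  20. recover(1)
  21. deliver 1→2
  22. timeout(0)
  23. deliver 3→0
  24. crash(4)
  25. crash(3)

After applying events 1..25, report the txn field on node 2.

e1 propose(0,'y'): 0[coor,t=1,-]
e2 deliver 0→3: 3[part,t=1,-]
e3 deliver 3→0: ·
e4 deliver 0→2: 2[part,t=1,-]
e5 deliver 2→0: ·
e6 deliver 0→1: 1[part,t=1,-]
e7 deliver 1→0: ·
e8 deliver 0→4: 4[part,t=1,-]
e9 deliver 4→0: 0[coor,t=1,y]
e10 deliver 0→2: 2[part,t=1,y]
e11 deliver 0→1: 1[part,t=1,y]
e12 crash(1): 1[✗part,t=1,y]
e13 timeout(0): 0[coor,t=2,y]
e14 propose(0,'w'): 0[coor,t=3,y]
e15 deliver 0→2: 2[part,t=2,y]
e16 deliver 2→0: ·
e17 deliver 0→1: ·
e18 deliver 1→0: ·
e19 propose(0,'p'): 0[coor,t=4,y]
e20 recover(1): 1[part,t=1,y]
e21 deliver 1→2: ·
e22 timeout(0): 0[coor,t=5,y]
e23 deliver 3→0: ·
e24 crash(4): 4[✗part,t=1,-]
e25 crash(3): 3[✗part,t=1,-]

2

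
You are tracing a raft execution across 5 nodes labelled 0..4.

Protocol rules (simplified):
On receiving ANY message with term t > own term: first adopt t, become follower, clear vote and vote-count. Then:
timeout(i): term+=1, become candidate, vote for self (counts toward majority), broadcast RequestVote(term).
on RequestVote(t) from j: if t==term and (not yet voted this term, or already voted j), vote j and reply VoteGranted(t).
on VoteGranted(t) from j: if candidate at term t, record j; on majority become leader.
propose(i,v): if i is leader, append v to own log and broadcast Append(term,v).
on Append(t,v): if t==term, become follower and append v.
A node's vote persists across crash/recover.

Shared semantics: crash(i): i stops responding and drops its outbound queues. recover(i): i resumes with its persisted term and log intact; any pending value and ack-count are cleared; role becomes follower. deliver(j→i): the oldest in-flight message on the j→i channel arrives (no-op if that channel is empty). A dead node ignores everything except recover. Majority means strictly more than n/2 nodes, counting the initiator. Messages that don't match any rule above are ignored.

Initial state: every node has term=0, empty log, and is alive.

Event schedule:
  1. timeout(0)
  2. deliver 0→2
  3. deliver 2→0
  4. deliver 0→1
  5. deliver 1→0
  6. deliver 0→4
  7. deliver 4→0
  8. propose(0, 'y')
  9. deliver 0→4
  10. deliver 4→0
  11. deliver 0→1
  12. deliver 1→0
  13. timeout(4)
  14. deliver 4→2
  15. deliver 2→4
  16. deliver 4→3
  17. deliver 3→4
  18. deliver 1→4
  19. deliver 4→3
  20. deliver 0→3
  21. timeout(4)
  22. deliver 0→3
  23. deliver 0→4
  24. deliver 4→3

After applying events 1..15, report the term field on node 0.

e1 timeout(0): 0[cand,t=1,-]
e2 deliver 0→2: 2[foll,t=1,-]
e3 deliver 2→0: ·
e4 deliver 0→1: 1[foll,t=1,-]
e5 deliver 1→0: 0[lead,t=1,-]
e6 deliver 0→4: 4[foll,t=1,-]
e7 deliver 4→0: ·
e8 propose(0,'y'): 0[lead,t=1,y]
e9 deliver 0→4: 4[foll,t=1,y]
e10 deliver 4→0: ·
e11 deliver 0→1: 1[foll,t=1,y]
e12 deliver 1→0: ·
e13 timeout(4): 4[cand,t=2,y]
e14 deliver 4→2: 2[foll,t=2,-]
e15 deliver 2→4: ·

1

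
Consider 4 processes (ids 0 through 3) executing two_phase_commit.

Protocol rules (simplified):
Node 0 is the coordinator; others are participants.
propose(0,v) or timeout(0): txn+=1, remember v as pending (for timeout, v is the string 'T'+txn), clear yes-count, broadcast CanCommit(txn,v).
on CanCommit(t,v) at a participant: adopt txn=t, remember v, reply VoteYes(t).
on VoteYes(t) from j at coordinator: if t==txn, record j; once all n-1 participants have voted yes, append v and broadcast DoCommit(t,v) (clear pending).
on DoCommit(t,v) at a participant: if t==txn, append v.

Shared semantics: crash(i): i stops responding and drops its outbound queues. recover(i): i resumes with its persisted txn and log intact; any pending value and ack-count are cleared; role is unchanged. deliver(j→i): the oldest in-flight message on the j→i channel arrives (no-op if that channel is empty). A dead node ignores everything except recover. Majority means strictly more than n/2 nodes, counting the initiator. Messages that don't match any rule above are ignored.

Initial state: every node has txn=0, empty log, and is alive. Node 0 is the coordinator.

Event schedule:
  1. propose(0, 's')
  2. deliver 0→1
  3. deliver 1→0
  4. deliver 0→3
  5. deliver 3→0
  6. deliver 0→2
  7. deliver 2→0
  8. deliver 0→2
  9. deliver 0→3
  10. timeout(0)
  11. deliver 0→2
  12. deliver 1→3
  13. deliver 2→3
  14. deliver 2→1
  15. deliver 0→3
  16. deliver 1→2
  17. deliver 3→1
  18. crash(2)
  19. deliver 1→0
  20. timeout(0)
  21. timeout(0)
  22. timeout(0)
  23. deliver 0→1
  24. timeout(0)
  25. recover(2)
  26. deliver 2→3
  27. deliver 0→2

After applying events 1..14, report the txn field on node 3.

1

[1] propose(0,'s') → N0(coor t1 [-])
[2] deliver 0→1 → N1(part t1 [-])
[3] deliver 1→0 → ∅
[4] deliver 0→3 → N3(part t1 [-])
[5] deliver 3→0 → ∅
[6] deliver 0→2 → N2(part t1 [-])
[7] deliver 2→0 → N0(coor t1 [s])
[8] deliver 0→2 → N2(part t1 [s])
[9] deliver 0→3 → N3(part t1 [s])
[10] timeout(0) → N0(coor t2 [s])
[11] deliver 0→2 → N2(part t2 [s])
[12] deliver 1→3 → ∅
[13] deliver 2→3 → ∅
[14] deliver 2→1 → ∅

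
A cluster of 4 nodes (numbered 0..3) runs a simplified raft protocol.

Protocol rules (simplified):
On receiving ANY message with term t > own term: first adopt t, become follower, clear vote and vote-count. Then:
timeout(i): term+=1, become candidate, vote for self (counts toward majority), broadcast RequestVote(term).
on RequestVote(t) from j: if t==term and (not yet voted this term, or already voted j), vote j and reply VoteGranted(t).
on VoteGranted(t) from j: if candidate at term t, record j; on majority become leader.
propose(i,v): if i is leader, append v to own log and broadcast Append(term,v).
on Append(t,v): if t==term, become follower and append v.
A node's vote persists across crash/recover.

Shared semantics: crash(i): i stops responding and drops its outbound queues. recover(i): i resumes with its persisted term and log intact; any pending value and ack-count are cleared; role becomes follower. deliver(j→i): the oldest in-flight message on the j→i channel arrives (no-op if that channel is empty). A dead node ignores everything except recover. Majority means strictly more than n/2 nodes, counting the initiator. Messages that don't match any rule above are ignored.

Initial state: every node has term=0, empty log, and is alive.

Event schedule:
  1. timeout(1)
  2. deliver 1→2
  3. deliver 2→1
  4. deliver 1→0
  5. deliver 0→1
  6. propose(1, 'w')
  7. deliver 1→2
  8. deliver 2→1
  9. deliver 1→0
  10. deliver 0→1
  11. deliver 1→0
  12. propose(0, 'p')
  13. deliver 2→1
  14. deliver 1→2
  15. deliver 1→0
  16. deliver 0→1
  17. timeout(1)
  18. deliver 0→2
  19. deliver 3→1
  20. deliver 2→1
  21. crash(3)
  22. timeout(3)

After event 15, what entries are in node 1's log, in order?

after 1 — timeout(1): n1:cand/t1/[-]
after 2 — deliver 1→2: n2:foll/t1/[-]
after 3 — deliver 2→1: ·
after 4 — deliver 1→0: n0:foll/t1/[-]
after 5 — deliver 0→1: n1:lead/t1/[-]
after 6 — propose(1,'w'): n1:lead/t1/[w]
after 7 — deliver 1→2: n2:foll/t1/[w]
after 8 — deliver 2→1: ·
after 9 — deliver 1→0: n0:foll/t1/[w]
after 10 — deliver 0→1: ·
after 11 — deliver 1→0: ·
after 12 — propose(0,'p'): ·
after 13 — deliver 2→1: ·
after 14 — deliver 1→2: ·
after 15 — deliver 1→0: ·

w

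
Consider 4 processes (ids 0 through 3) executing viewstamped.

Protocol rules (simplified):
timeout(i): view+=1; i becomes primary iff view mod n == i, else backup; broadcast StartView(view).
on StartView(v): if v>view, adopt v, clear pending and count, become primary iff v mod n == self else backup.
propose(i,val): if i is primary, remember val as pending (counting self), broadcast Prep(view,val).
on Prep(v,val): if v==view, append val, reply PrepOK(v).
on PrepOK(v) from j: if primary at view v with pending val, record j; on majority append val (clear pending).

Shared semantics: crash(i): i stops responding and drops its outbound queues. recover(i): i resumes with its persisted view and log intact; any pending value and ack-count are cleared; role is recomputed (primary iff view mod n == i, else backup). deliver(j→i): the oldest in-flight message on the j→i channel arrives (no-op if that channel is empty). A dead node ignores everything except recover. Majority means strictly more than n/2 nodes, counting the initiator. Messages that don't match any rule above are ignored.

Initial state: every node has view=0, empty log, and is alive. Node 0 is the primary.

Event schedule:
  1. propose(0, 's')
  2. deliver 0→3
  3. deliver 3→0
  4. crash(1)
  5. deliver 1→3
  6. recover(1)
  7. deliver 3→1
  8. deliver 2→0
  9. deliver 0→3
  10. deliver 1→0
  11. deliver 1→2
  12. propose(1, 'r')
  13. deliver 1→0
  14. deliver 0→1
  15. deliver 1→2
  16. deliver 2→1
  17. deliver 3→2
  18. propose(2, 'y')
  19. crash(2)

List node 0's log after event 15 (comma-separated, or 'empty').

[1] propose(0,'s') → ∅
[2] deliver 0→3 → N3(back v0 [s])
[3] deliver 3→0 → ∅
[4] crash(1) → N1(✗back v0 [-])
[5] deliver 1→3 → ∅
[6] recover(1) → N1(back v0 [-])
[7] deliver 3→1 → ∅
[8] deliver 2→0 → ∅
[9] deliver 0→3 → ∅
[10] deliver 1→0 → ∅
[11] deliver 1→2 → ∅
[12] propose(1,'r') → ∅
[13] deliver 1→0 → ∅
[14] deliver 0→1 → N1(back v0 [s])
[15] deliver 1→2 → ∅

empty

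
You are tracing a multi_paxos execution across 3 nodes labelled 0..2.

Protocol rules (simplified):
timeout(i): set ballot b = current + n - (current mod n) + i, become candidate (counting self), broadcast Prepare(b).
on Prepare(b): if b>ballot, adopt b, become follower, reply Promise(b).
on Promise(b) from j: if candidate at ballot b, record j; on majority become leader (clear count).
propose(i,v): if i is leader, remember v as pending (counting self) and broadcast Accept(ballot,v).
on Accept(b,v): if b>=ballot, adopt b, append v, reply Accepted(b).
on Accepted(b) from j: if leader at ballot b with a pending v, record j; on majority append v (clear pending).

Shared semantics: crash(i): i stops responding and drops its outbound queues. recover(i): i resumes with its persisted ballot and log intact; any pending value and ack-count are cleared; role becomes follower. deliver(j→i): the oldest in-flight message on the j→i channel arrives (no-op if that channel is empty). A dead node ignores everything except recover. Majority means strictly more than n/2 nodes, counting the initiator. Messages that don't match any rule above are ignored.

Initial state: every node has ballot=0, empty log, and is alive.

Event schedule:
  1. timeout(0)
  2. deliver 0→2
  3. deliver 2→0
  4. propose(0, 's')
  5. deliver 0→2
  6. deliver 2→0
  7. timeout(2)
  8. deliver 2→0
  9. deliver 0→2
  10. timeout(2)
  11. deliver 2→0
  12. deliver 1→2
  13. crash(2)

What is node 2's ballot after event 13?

[1] timeout(0) → N0(cand b3 [-])
[2] deliver 0→2 → N2(foll b3 [-])
[3] deliver 2→0 → N0(lead b3 [-])
[4] propose(0,'s') → ∅
[5] deliver 0→2 → N2(foll b3 [s])
[6] deliver 2→0 → N0(lead b3 [s])
[7] timeout(2) → N2(cand b8 [s])
[8] deliver 2→0 → N0(foll b8 [s])
[9] deliver 0→2 → N2(lead b8 [s])
[10] timeout(2) → N2(cand b11 [s])
[11] deliver 2→0 → N0(foll b11 [s])
[12] deliver 1→2 → ∅
[13] crash(2) → N2(✗cand b11 [s])

11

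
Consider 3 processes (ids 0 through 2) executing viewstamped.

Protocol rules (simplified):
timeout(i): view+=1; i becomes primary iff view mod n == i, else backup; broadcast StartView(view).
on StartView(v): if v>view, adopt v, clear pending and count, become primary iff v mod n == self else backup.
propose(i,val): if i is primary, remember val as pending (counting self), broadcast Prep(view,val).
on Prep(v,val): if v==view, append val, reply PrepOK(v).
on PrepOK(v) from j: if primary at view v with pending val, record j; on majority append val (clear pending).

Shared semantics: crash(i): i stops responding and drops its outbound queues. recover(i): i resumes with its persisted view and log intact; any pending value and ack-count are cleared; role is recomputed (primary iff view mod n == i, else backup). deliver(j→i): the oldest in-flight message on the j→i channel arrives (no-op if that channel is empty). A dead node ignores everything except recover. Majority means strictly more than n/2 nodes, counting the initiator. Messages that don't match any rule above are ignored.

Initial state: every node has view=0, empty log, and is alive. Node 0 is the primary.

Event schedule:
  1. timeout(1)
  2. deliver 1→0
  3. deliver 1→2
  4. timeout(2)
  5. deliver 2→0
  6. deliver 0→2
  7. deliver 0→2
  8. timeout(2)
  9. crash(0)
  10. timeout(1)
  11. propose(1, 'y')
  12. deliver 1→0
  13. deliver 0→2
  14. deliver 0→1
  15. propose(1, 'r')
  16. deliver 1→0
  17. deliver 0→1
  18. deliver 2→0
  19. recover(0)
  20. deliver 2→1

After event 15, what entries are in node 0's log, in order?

after 1 — timeout(1): n1:prim/v1/[-]
after 2 — deliver 1→0: n0:back/v1/[-]
after 3 — deliver 1→2: n2:back/v1/[-]
after 4 — timeout(2): n2:prim/v2/[-]
after 5 — deliver 2→0: n0:back/v2/[-]
after 6 — deliver 0→2: ·
after 7 — deliver 0→2: ·
after 8 — timeout(2): n2:back/v3/[-]
after 9 — crash(0): n0:✗back/v2/[-]
after 10 — timeout(1): n1:back/v2/[-]
after 11 — propose(1,'y'): ·
after 12 — deliver 1→0: ·
after 13 — deliver 0→2: ·
after 14 — deliver 0→1: ·
after 15 — propose(1,'r'): ·

empty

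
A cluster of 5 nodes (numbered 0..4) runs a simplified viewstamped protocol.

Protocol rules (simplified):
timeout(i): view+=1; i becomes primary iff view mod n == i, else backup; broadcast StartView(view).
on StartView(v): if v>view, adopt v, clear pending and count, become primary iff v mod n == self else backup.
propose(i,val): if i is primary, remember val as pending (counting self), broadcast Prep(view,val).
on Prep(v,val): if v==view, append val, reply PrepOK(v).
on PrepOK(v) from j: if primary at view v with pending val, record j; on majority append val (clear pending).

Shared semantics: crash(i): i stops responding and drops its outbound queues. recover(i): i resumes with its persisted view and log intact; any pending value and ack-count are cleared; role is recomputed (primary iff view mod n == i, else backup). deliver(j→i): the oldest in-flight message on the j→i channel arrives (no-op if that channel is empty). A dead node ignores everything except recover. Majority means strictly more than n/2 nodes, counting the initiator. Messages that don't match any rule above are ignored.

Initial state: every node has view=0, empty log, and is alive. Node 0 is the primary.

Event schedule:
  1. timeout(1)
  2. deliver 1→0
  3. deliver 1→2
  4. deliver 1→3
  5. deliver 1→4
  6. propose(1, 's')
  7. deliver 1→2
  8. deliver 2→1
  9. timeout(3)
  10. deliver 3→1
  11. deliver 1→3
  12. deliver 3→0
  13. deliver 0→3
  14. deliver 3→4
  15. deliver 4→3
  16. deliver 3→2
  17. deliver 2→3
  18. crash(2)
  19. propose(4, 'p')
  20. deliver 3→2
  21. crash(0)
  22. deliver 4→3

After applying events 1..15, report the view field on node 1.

step 1 timeout(1): 1={prim,v=1,log=-}
step 2 deliver 1→0: 0={back,v=1,log=-}
step 3 deliver 1→2: 2={back,v=1,log=-}
step 4 deliver 1→3: 3={back,v=1,log=-}
step 5 deliver 1→4: 4={back,v=1,log=-}
step 6 propose(1,'s'): —
step 7 deliver 1→2: 2={back,v=1,log=s}
step 8 deliver 2→1: —
step 9 timeout(3): 3={back,v=2,log=-}
step 10 deliver 3→1: 1={back,v=2,log=-}
step 11 deliver 1→3: —
step 12 deliver 3→0: 0={back,v=2,log=-}
step 13 deliver 0→3: —
step 14 deliver 3→4: 4={back,v=2,log=-}
step 15 deliver 4→3: —

2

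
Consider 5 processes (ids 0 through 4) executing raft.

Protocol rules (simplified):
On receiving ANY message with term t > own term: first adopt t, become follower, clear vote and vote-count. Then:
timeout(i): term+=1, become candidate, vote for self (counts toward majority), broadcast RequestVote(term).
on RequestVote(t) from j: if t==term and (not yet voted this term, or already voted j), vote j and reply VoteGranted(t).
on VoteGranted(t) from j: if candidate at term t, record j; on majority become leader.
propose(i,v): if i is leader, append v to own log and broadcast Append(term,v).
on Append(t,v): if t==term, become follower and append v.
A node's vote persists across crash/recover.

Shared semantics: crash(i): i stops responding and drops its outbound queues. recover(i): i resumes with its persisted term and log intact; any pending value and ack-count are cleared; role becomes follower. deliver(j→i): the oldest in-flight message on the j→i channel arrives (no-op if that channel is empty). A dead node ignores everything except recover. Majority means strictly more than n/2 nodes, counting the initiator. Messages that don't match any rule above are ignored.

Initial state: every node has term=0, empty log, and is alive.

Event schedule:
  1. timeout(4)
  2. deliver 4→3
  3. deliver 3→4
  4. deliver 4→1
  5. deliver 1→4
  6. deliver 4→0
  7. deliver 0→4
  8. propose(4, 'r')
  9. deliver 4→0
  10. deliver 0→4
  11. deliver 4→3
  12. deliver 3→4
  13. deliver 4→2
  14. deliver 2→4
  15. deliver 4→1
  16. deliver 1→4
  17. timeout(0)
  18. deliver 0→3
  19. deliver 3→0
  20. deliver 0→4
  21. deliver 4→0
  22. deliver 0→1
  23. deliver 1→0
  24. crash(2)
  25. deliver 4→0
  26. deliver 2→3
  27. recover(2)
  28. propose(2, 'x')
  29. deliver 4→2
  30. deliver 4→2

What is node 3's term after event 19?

2

[1] timeout(4) → N4(cand t1 [-])
[2] deliver 4→3 → N3(foll t1 [-])
[3] deliver 3→4 → ∅
[4] deliver 4→1 → N1(foll t1 [-])
[5] deliver 1→4 → N4(lead t1 [-])
[6] deliver 4→0 → N0(foll t1 [-])
[7] deliver 0→4 → ∅
[8] propose(4,'r') → N4(lead t1 [r])
[9] deliver 4→0 → N0(foll t1 [r])
[10] deliver 0→4 → ∅
[11] deliver 4→3 → N3(foll t1 [r])
[12] deliver 3→4 → ∅
[13] deliver 4→2 → N2(foll t1 [-])
[14] deliver 2→4 → ∅
[15] deliver 4→1 → N1(foll t1 [r])
[16] deliver 1→4 → ∅
[17] timeout(0) → N0(cand t2 [r])
[18] deliver 0→3 → N3(foll t2 [r])
[19] deliver 3→0 → ∅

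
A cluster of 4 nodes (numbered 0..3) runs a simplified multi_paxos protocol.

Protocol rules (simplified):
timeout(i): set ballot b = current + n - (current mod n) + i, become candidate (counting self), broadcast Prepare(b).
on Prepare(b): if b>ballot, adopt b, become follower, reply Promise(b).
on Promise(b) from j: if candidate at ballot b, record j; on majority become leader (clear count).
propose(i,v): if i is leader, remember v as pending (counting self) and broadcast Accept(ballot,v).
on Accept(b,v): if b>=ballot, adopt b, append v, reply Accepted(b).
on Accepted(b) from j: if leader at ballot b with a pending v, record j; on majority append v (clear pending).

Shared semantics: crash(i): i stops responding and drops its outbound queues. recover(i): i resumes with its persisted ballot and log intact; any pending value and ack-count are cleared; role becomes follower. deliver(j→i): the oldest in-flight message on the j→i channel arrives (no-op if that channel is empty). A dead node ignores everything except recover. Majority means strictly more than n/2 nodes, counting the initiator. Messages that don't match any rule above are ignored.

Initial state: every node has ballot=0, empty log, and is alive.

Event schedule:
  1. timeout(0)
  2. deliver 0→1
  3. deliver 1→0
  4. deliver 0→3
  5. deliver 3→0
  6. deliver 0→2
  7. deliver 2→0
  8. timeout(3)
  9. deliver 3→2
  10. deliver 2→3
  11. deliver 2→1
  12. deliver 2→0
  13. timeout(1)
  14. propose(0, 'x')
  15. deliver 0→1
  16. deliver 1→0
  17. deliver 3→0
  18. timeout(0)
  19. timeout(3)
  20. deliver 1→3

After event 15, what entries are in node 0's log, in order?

1. timeout(0):  <0:cand b4 ->
2. deliver 0→1:  <1:foll b4 ->
3. deliver 1→0:  nop
4. deliver 0→3:  <3:foll b4 ->
5. deliver 3→0:  <0:lead b4 ->
6. deliver 0→2:  <2:foll b4 ->
7. deliver 2→0:  nop
8. timeout(3):  <3:cand b11 ->
9. deliver 3→2:  <2:foll b11 ->
10. deliver 2→3:  nop
11. deliver 2→1:  nop
12. deliver 2→0:  nop
13. timeout(1):  <1:cand b9 ->
14. propose(0,'x'):  nop
15. deliver 0→1:  nop

empty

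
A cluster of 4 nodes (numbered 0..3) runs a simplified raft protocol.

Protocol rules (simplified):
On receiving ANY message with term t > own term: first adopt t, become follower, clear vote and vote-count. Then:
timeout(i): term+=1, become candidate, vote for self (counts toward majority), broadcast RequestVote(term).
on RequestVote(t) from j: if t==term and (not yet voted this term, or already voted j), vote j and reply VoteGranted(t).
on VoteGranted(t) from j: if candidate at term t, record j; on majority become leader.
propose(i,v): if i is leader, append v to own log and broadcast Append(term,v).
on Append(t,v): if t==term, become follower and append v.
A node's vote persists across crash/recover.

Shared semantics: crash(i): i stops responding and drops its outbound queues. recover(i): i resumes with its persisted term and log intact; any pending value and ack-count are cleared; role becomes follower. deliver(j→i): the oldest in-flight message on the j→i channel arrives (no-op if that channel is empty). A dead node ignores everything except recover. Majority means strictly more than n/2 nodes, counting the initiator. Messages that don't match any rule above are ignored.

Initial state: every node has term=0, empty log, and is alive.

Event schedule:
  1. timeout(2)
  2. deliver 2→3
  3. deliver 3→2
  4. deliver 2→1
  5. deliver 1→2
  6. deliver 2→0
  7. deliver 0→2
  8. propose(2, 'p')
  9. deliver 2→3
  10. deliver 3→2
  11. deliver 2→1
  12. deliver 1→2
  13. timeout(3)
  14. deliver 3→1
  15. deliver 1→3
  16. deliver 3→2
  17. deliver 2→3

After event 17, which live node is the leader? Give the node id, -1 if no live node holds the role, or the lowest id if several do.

step 1 timeout(2): 2={cand,t=1,log=-}
step 2 deliver 2→3: 3={foll,t=1,log=-}
step 3 deliver 3→2: —
step 4 deliver 2→1: 1={foll,t=1,log=-}
step 5 deliver 1→2: 2={lead,t=1,log=-}
step 6 deliver 2→0: 0={foll,t=1,log=-}
step 7 deliver 0→2: —
step 8 propose(2,'p'): 2={lead,t=1,log=p}
step 9 deliver 2→3: 3={foll,t=1,log=p}
step 10 deliver 3→2: —
step 11 deliver 2→1: 1={foll,t=1,log=p}
step 12 deliver 1→2: —
step 13 timeout(3): 3={cand,t=2,log=p}
step 14 deliver 3→1: 1={foll,t=2,log=p}
step 15 deliver 1→3: —
step 16 deliver 3→2: 2={foll,t=2,log=p}
step 17 deliver 2→3: 3={lead,t=2,log=p}

3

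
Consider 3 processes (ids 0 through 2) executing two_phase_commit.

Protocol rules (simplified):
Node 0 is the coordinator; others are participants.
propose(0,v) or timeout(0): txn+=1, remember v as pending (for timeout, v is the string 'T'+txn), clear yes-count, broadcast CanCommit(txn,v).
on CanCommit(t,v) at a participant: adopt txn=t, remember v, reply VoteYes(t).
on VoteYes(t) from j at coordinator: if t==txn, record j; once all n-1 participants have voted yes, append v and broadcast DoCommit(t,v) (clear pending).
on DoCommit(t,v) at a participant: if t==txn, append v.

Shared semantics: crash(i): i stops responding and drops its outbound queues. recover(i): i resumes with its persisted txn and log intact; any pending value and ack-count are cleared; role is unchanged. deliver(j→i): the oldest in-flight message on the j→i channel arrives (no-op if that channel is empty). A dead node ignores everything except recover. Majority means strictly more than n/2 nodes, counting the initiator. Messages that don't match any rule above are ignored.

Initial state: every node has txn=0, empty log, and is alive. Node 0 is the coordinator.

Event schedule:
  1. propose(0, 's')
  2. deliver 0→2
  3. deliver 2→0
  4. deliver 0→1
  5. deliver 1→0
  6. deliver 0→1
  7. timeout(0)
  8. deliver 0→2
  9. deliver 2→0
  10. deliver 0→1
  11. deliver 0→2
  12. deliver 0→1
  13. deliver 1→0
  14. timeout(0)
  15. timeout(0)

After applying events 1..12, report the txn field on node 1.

step 1 propose(0,'s'): 0={coor,t=1,log=-}
step 2 deliver 0→2: 2={part,t=1,log=-}
step 3 deliver 2→0: —
step 4 deliver 0→1: 1={part,t=1,log=-}
step 5 deliver 1→0: 0={coor,t=1,log=s}
step 6 deliver 0→1: 1={part,t=1,log=s}
step 7 timeout(0): 0={coor,t=2,log=s}
step 8 deliver 0→2: 2={part,t=1,log=s}
step 9 deliver 2→0: —
step 10 deliver 0→1: 1={part,t=2,log=s}
step 11 deliver 0→2: 2={part,t=2,log=s}
step 12 deliver 0→1: —

2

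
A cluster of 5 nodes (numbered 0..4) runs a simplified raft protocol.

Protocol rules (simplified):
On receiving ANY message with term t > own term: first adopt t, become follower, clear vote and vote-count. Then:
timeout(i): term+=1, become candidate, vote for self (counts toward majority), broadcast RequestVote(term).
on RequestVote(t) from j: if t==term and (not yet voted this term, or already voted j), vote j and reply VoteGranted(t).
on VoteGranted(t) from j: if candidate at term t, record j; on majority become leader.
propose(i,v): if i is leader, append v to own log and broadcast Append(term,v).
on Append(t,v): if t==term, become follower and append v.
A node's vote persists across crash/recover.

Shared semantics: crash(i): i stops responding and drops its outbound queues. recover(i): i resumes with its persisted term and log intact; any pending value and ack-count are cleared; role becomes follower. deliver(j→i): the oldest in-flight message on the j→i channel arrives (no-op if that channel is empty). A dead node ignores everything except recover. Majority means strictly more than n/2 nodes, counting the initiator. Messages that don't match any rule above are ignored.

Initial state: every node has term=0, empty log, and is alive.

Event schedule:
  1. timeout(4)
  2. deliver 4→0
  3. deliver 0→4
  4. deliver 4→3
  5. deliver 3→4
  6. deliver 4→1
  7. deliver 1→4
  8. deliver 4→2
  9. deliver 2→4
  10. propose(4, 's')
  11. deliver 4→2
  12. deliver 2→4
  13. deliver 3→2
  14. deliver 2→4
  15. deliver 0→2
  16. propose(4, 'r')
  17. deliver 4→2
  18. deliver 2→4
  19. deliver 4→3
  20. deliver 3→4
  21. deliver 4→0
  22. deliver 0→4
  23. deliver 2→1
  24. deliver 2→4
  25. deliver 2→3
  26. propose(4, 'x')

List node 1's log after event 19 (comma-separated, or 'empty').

empty

1. timeout(4):  <4:cand t1 ->
2. deliver 4→0:  <0:foll t1 ->
3. deliver 0→4:  nop
4. deliver 4→3:  <3:foll t1 ->
5. deliver 3→4:  <4:lead t1 ->
6. deliver 4→1:  <1:foll t1 ->
7. deliver 1→4:  nop
8. deliver 4→2:  <2:foll t1 ->
9. deliver 2→4:  nop
10. propose(4,'s'):  <4:lead t1 s>
11. deliver 4→2:  <2:foll t1 s>
12. deliver 2→4:  nop
13. deliver 3→2:  nop
14. deliver 2→4:  nop
15. deliver 0→2:  nop
16. propose(4,'r'):  <4:lead t1 s,r>
17. deliver 4→2:  <2:foll t1 s,r>
18. deliver 2→4:  nop
19. deliver 4→3:  <3:foll t1 s>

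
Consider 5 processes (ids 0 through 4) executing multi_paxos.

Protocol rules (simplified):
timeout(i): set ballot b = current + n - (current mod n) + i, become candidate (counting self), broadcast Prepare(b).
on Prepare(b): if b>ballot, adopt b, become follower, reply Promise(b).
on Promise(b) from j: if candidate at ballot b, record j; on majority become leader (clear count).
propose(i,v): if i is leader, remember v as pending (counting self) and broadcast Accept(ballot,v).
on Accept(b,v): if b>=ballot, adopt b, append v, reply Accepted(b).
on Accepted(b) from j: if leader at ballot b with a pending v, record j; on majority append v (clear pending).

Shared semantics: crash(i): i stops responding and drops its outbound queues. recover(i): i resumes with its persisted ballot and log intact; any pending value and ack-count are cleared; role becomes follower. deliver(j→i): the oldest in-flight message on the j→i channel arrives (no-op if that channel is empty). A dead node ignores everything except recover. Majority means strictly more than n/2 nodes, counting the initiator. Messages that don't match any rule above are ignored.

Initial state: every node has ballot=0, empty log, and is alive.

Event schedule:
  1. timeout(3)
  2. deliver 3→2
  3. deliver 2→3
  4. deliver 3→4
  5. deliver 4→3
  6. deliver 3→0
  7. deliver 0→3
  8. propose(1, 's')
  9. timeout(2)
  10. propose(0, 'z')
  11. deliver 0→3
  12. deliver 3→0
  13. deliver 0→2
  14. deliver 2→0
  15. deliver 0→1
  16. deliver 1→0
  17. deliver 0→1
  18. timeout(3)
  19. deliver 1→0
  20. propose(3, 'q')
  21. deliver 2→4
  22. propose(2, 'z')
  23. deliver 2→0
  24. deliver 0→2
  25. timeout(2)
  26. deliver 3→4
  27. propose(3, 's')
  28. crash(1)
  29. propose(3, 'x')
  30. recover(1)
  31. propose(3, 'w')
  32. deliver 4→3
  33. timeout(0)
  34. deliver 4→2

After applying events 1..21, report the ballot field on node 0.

1. timeout(3):  <3:cand b8 ->
2. deliver 3→2:  <2:foll b8 ->
3. deliver 2→3:  nop
4. deliver 3→4:  <4:foll b8 ->
5. deliver 4→3:  <3:lead b8 ->
6. deliver 3→0:  <0:foll b8 ->
7. deliver 0→3:  nop
8. propose(1,'s'):  nop
9. timeout(2):  <2:cand b12 ->
10. propose(0,'z'):  nop
11. deliver 0→3:  nop
12. deliver 3→0:  nop
13. deliver 0→2:  nop
14. deliver 2→0:  <0:foll b12 ->
15. deliver 0→1:  nop
16. deliver 1→0:  nop
17. deliver 0→1:  nop
18. timeout(3):  <3:cand b13 ->
19. deliver 1→0:  nop
20. propose(3,'q'):  nop
21. deliver 2→4:  <4:foll b12 ->

12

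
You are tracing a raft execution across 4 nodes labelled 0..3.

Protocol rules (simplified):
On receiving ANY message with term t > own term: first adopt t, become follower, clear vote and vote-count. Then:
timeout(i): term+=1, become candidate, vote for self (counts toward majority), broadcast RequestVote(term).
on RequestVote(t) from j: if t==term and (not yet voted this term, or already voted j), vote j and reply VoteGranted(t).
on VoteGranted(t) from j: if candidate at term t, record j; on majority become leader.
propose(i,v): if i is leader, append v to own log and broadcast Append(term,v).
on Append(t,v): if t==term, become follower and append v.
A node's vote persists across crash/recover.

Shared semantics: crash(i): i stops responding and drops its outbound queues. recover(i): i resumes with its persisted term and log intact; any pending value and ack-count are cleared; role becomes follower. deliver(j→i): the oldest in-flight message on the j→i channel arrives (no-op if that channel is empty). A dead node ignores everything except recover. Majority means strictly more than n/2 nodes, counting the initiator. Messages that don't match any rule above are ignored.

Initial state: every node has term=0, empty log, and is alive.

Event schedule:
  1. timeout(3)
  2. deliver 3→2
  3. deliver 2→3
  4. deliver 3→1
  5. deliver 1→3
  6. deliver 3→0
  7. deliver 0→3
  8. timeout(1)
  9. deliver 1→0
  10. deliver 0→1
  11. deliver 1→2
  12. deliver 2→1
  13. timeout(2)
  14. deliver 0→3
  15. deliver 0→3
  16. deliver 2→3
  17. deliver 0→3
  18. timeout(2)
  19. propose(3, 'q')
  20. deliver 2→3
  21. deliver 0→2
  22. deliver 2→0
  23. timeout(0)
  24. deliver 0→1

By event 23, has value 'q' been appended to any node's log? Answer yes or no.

1. timeout(3):  <3:cand t1 ->
2. deliver 3→2:  <2:foll t1 ->
3. deliver 2→3:  nop
4. deliver 3→1:  <1:foll t1 ->
5. deliver 1→3:  <3:lead t1 ->
6. deliver 3→0:  <0:foll t1 ->
7. deliver 0→3:  nop
8. timeout(1):  <1:cand t2 ->
9. deliver 1→0:  <0:foll t2 ->
10. deliver 0→1:  nop
11. deliver 1→2:  <2:foll t2 ->
12. deliver 2→1:  <1:lead t2 ->
13. timeout(2):  <2:cand t3 ->
14. deliver 0→3:  nop
15. deliver 0→3:  nop
16. deliver 2→3:  <3:foll t3 ->
17. deliver 0→3:  nop
18. timeout(2):  <2:cand t4 ->
19. propose(3,'q'):  nop
20. deliver 2→3:  <3:foll t4 ->
21. deliver 0→2:  nop
22. deliver 2→0:  <0:foll t3 ->
23. timeout(0):  <0:cand t4 ->

no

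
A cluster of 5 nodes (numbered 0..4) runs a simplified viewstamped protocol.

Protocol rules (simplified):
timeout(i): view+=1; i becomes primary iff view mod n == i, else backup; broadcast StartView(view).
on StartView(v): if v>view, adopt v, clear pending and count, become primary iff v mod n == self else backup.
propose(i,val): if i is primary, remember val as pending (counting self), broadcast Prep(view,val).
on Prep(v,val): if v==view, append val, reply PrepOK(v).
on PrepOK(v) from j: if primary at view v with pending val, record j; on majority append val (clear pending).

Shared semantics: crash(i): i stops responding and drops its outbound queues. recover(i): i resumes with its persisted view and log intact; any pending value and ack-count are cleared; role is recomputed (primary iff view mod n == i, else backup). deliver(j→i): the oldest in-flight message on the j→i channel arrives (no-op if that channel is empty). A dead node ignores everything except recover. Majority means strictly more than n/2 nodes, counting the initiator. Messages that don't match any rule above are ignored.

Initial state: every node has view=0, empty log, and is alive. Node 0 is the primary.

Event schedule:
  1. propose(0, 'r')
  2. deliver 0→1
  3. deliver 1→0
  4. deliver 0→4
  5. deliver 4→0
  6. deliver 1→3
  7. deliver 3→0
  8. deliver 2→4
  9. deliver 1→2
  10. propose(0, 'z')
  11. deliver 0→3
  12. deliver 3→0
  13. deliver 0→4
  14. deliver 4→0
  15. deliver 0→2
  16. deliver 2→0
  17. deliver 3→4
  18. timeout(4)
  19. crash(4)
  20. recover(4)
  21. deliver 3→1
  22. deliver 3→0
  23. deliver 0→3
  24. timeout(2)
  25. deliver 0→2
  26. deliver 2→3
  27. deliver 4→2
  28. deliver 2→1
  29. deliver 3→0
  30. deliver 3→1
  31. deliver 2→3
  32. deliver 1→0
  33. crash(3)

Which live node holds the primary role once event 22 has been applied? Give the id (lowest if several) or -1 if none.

step 1 propose(0,'r'): —
step 2 deliver 0→1: 1={back,v=0,log=r}
step 3 deliver 1→0: —
step 4 deliver 0→4: 4={back,v=0,log=r}
step 5 deliver 4→0: 0={prim,v=0,log=r}
step 6 deliver 1→3: —
step 7 deliver 3→0: —
step 8 deliver 2→4: —
step 9 deliver 1→2: —
step 10 propose(0,'z'): —
step 11 deliver 0→3: 3={back,v=0,log=r}
step 12 deliver 3→0: —
step 13 deliver 0→4: 4={back,v=0,log=r,z}
step 14 deliver 4→0: 0={prim,v=0,log=r,z}
step 15 deliver 0→2: 2={back,v=0,log=r}
step 16 deliver 2→0: —
step 17 deliver 3→4: —
step 18 timeout(4): 4={back,v=1,log=r,z}
step 19 crash(4): 4={✗back,v=1,log=r,z}
step 20 recover(4): 4={back,v=1,log=r,z}
step 21 deliver 3→1: —
step 22 deliver 3→0: —

0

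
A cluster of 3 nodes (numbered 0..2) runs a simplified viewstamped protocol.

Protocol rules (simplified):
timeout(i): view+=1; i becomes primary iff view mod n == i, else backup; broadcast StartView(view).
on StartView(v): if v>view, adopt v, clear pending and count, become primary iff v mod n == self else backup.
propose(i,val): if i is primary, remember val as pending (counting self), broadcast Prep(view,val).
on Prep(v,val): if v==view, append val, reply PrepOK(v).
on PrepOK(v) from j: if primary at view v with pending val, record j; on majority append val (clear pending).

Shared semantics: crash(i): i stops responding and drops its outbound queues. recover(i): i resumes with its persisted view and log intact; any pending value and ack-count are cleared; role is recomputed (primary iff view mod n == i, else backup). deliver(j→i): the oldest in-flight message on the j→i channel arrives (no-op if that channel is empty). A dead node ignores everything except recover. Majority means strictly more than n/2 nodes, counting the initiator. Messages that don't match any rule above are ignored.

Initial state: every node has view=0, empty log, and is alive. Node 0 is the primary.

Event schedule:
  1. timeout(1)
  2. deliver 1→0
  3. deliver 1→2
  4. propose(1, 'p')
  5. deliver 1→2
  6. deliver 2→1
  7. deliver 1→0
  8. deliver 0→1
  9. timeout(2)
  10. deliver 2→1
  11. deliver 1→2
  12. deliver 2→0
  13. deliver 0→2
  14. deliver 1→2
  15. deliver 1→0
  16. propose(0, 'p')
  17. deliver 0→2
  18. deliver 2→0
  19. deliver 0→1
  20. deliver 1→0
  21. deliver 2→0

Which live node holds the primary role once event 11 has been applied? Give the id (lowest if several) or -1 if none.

step 1 timeout(1): 1={prim,v=1,log=-}
step 2 deliver 1→0: 0={back,v=1,log=-}
step 3 deliver 1→2: 2={back,v=1,log=-}
step 4 propose(1,'p'): —
step 5 deliver 1→2: 2={back,v=1,log=p}
step 6 deliver 2→1: 1={prim,v=1,log=p}
step 7 deliver 1→0: 0={back,v=1,log=p}
step 8 deliver 0→1: —
step 9 timeout(2): 2={prim,v=2,log=p}
step 10 deliver 2→1: 1={back,v=2,log=p}
step 11 deliver 1→2: —

2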